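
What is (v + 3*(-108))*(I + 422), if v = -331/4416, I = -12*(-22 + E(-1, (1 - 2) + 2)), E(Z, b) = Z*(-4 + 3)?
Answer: -482285755/2208 ≈ -2.1843e+5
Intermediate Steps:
E(Z, b) = -Z (E(Z, b) = Z*(-1) = -Z)
I = 252 (I = -12*(-22 - 1*(-1)) = -12*(-22 + 1) = -12*(-21) = 252)
v = -331/4416 (v = -331*1/4416 = -331/4416 ≈ -0.074955)
(v + 3*(-108))*(I + 422) = (-331/4416 + 3*(-108))*(252 + 422) = (-331/4416 - 324)*674 = -1431115/4416*674 = -482285755/2208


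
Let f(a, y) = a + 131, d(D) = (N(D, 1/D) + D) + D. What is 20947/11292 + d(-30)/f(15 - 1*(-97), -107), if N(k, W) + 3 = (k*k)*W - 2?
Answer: 1339127/914652 ≈ 1.4641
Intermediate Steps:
N(k, W) = -5 + W*k² (N(k, W) = -3 + ((k*k)*W - 2) = -3 + (k²*W - 2) = -3 + (W*k² - 2) = -3 + (-2 + W*k²) = -5 + W*k²)
d(D) = -5 + 3*D (d(D) = ((-5 + D²/D) + D) + D = ((-5 + D) + D) + D = (-5 + 2*D) + D = -5 + 3*D)
f(a, y) = 131 + a
20947/11292 + d(-30)/f(15 - 1*(-97), -107) = 20947/11292 + (-5 + 3*(-30))/(131 + (15 - 1*(-97))) = 20947*(1/11292) + (-5 - 90)/(131 + (15 + 97)) = 20947/11292 - 95/(131 + 112) = 20947/11292 - 95/243 = 1339127/914652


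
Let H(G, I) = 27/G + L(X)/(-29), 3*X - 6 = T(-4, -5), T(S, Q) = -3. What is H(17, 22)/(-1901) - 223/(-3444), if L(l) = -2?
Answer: 206180291/3227692692 ≈ 0.063879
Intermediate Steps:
X = 1 (X = 2 + (⅓)*(-3) = 2 - 1 = 1)
H(G, I) = 2/29 + 27/G (H(G, I) = 27/G - 2/(-29) = 27/G - 2*(-1/29) = 27/G + 2/29 = 2/29 + 27/G)
H(17, 22)/(-1901) - 223/(-3444) = (2/29 + 27/17)/(-1901) - 223/(-3444) = (2/29 + 27*(1/17))*(-1/1901) - 223*(-1/3444) = (2/29 + 27/17)*(-1/1901) + 223/3444 = (817/493)*(-1/1901) + 223/3444 = -817/937193 + 223/3444 = 206180291/3227692692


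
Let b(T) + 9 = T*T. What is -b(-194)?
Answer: -37627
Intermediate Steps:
b(T) = -9 + T² (b(T) = -9 + T*T = -9 + T²)
-b(-194) = -(-9 + (-194)²) = -(-9 + 37636) = -1*37627 = -37627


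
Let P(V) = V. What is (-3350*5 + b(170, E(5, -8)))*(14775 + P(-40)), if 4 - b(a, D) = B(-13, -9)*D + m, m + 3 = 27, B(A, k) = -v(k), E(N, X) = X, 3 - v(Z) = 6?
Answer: -246752310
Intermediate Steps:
v(Z) = -3 (v(Z) = 3 - 1*6 = 3 - 6 = -3)
B(A, k) = 3 (B(A, k) = -1*(-3) = 3)
m = 24 (m = -3 + 27 = 24)
b(a, D) = -20 - 3*D (b(a, D) = 4 - (3*D + 24) = 4 - (24 + 3*D) = 4 + (-24 - 3*D) = -20 - 3*D)
(-3350*5 + b(170, E(5, -8)))*(14775 + P(-40)) = (-3350*5 + (-20 - 3*(-8)))*(14775 - 40) = (-16750 + (-20 + 24))*14735 = (-16750 + 4)*14735 = -16746*14735 = -246752310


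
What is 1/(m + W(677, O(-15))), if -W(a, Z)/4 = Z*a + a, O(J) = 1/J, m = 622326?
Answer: 15/9296978 ≈ 1.6134e-6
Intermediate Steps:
O(J) = 1/J
W(a, Z) = -4*a - 4*Z*a (W(a, Z) = -4*(Z*a + a) = -4*(a + Z*a) = -4*a - 4*Z*a)
1/(m + W(677, O(-15))) = 1/(622326 - 4*677*(1 + 1/(-15))) = 1/(622326 - 4*677*(1 - 1/15)) = 1/(622326 - 4*677*14/15) = 1/(622326 - 37912/15) = 1/(9296978/15) = 15/9296978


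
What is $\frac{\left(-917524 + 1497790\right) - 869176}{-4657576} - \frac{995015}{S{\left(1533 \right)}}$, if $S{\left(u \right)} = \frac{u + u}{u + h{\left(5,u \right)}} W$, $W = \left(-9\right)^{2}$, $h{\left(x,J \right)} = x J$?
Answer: $- \frac{2317175091535}{62877276} \approx -36852.0$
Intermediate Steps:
$h{\left(x,J \right)} = J x$
$W = 81$
$S{\left(u \right)} = 27$ ($S{\left(u \right)} = \frac{u + u}{u + u 5} \cdot 81 = \frac{2 u}{u + 5 u} 81 = \frac{2 u}{6 u} 81 = 2 u \frac{1}{6 u} 81 = \frac{1}{3} \cdot 81 = 27$)
$\frac{\left(-917524 + 1497790\right) - 869176}{-4657576} - \frac{995015}{S{\left(1533 \right)}} = \frac{\left(-917524 + 1497790\right) - 869176}{-4657576} - \frac{995015}{27} = \left(580266 - 869176\right) \left(- \frac{1}{4657576}\right) - \frac{995015}{27} = \left(-288910\right) \left(- \frac{1}{4657576}\right) - \frac{995015}{27} = \frac{144455}{2328788} - \frac{995015}{27} = - \frac{2317175091535}{62877276}$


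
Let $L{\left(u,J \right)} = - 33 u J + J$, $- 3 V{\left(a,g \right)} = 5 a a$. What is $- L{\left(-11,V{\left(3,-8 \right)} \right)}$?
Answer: $5460$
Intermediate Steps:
$V{\left(a,g \right)} = - \frac{5 a^{2}}{3}$ ($V{\left(a,g \right)} = - \frac{5 a a}{3} = - \frac{5 a^{2}}{3}$)
$L{\left(u,J \right)} = J - 33 J u$ ($L{\left(u,J \right)} = - 33 J u + J = J - 33 J u$)
$- L{\left(-11,V{\left(3,-8 \right)} \right)} = - - \frac{5 \cdot 3^{2}}{3} \left(1 - -363\right) = - \left(- \frac{5}{3}\right) 9 \left(1 + 363\right) = - \left(-15\right) 364 = \left(-1\right) \left(-5460\right) = 5460$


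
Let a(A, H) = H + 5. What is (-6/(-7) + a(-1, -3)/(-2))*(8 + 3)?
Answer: -11/7 ≈ -1.5714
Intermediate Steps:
a(A, H) = 5 + H
(-6/(-7) + a(-1, -3)/(-2))*(8 + 3) = (-6/(-7) + (5 - 3)/(-2))*(8 + 3) = (-6*(-⅐) + 2*(-½))*11 = (6/7 - 1)*11 = -⅐*11 = -11/7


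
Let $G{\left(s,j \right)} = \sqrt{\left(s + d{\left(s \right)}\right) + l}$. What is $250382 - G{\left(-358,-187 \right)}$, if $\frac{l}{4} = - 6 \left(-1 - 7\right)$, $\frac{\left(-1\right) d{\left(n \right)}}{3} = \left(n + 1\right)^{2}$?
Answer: $250382 - i \sqrt{382513} \approx 2.5038 \cdot 10^{5} - 618.48 i$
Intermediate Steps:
$d{\left(n \right)} = - 3 \left(1 + n\right)^{2}$ ($d{\left(n \right)} = - 3 \left(n + 1\right)^{2} = - 3 \left(1 + n\right)^{2}$)
$l = 192$ ($l = 4 \left(- 6 \left(-1 - 7\right)\right) = 4 \left(\left(-6\right) \left(-8\right)\right) = 4 \cdot 48 = 192$)
$G{\left(s,j \right)} = \sqrt{192 + s - 3 \left(1 + s\right)^{2}}$ ($G{\left(s,j \right)} = \sqrt{\left(s - 3 \left(1 + s\right)^{2}\right) + 192} = \sqrt{192 + s - 3 \left(1 + s\right)^{2}}$)
$250382 - G{\left(-358,-187 \right)} = 250382 - \sqrt{192 - 358 - 3 \left(1 - 358\right)^{2}} = 250382 - \sqrt{192 - 358 - 3 \left(-357\right)^{2}} = 250382 - \sqrt{192 - 358 - 382347} = 250382 - \sqrt{-382513} = 250382 - i \sqrt{382513}$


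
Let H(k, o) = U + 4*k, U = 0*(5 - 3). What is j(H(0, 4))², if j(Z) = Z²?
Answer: 0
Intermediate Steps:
U = 0 (U = 0*2 = 0)
H(k, o) = 4*k (H(k, o) = 0 + 4*k = 4*k)
j(H(0, 4))² = ((4*0)²)² = (0²)² = 0² = 0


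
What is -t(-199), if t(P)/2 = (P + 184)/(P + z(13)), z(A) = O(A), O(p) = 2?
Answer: -30/197 ≈ -0.15228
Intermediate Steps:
z(A) = 2
t(P) = 2*(184 + P)/(2 + P) (t(P) = 2*((P + 184)/(P + 2)) = 2*((184 + P)/(2 + P)) = 2*(184 + P)/(2 + P))
-t(-199) = -2*(184 - 199)/(2 - 199) = -2*(-15)/(-197) = -2*(-1)*(-15)/197 = -1*30/197 = -30/197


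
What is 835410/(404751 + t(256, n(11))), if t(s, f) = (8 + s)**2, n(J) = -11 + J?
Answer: 278470/158149 ≈ 1.7608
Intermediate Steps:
835410/(404751 + t(256, n(11))) = 835410/(404751 + (8 + 256)**2) = 835410/(404751 + 264**2) = 835410/(404751 + 69696) = 835410/474447 = 835410*(1/474447) = 278470/158149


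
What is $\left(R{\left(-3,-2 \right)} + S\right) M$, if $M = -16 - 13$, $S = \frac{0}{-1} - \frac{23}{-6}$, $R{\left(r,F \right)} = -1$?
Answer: $- \frac{493}{6} \approx -82.167$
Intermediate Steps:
$S = \frac{23}{6}$ ($S = 0 \left(-1\right) - - \frac{23}{6} = 0 + \frac{23}{6} = \frac{23}{6} \approx 3.8333$)
$M = -29$
$\left(R{\left(-3,-2 \right)} + S\right) M = \left(-1 + \frac{23}{6}\right) \left(-29\right) = \frac{17}{6} \left(-29\right) = - \frac{493}{6}$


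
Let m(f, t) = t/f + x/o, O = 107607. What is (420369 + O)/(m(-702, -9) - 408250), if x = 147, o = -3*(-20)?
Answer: -411821280/318433079 ≈ -1.2933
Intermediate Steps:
o = 60
m(f, t) = 49/20 + t/f (m(f, t) = t/f + 147/60 = t/f + 147*(1/60) = t/f + 49/20 = 49/20 + t/f)
(420369 + O)/(m(-702, -9) - 408250) = (420369 + 107607)/((49/20 - 9/(-702)) - 408250) = 527976/((49/20 - 9*(-1/702)) - 408250) = 527976/((49/20 + 1/78) - 408250) = 527976/(1921/780 - 408250) = 527976/(-318433079/780) = 527976*(-780/318433079) = -411821280/318433079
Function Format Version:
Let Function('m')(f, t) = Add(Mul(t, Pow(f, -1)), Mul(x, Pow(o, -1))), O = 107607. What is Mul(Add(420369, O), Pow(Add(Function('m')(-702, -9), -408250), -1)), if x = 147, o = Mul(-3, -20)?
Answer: Rational(-411821280, 318433079) ≈ -1.2933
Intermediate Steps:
o = 60
Function('m')(f, t) = Add(Rational(49, 20), Mul(t, Pow(f, -1))) (Function('m')(f, t) = Add(Mul(t, Pow(f, -1)), Mul(147, Pow(60, -1))) = Add(Mul(t, Pow(f, -1)), Mul(147, Rational(1, 60))) = Add(Mul(t, Pow(f, -1)), Rational(49, 20)) = Add(Rational(49, 20), Mul(t, Pow(f, -1))))
Mul(Add(420369, O), Pow(Add(Function('m')(-702, -9), -408250), -1)) = Mul(Add(420369, 107607), Pow(Add(Add(Rational(49, 20), Mul(-9, Pow(-702, -1))), -408250), -1)) = Mul(527976, Pow(Add(Add(Rational(49, 20), Mul(-9, Rational(-1, 702))), -408250), -1)) = Mul(527976, Pow(Add(Add(Rational(49, 20), Rational(1, 78)), -408250), -1)) = Mul(527976, Pow(Add(Rational(1921, 780), -408250), -1)) = Mul(527976, Pow(Rational(-318433079, 780), -1)) = Mul(527976, Rational(-780, 318433079)) = Rational(-411821280, 318433079)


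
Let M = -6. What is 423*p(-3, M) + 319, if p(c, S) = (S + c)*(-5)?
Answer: 19354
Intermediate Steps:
p(c, S) = -5*S - 5*c
423*p(-3, M) + 319 = 423*(-5*(-6) - 5*(-3)) + 319 = 423*(30 + 15) + 319 = 423*45 + 319 = 19035 + 319 = 19354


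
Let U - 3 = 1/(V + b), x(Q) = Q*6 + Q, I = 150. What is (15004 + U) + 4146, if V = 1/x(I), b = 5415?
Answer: 108899189953/5685751 ≈ 19153.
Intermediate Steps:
x(Q) = 7*Q (x(Q) = 6*Q + Q = 7*Q)
V = 1/1050 (V = 1/(7*150) = 1/1050 ≈ 0.00095238)
U = 17058303/5685751 (U = 3 + 1/(1/1050 + 5415) = 3 + 1/(5685751/1050) = 3 + 1050/5685751 = 17058303/5685751 ≈ 3.0002)
(15004 + U) + 4146 = (15004 + 17058303/5685751) + 4146 = 85326066307/5685751 + 4146 = 108899189953/5685751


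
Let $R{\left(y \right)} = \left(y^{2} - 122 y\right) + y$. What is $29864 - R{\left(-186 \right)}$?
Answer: $-27238$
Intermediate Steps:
$R{\left(y \right)} = y^{2} - 121 y$
$29864 - R{\left(-186 \right)} = 29864 - - 186 \left(-121 - 186\right) = 29864 - \left(-186\right) \left(-307\right) = 29864 - 57102 = -27238$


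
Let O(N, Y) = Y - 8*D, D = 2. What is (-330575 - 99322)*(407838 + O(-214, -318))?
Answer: -175184747088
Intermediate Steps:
O(N, Y) = -16 + Y (O(N, Y) = Y - 8*2 = Y - 16 = -16 + Y)
(-330575 - 99322)*(407838 + O(-214, -318)) = (-330575 - 99322)*(407838 + (-16 - 318)) = -429897*(407838 - 334) = -429897*407504 = -175184747088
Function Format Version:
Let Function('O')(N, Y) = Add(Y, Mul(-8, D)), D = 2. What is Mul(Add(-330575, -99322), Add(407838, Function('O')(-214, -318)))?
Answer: -175184747088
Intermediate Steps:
Function('O')(N, Y) = Add(-16, Y) (Function('O')(N, Y) = Add(Y, Mul(-8, 2)) = Add(Y, -16) = Add(-16, Y))
Mul(Add(-330575, -99322), Add(407838, Function('O')(-214, -318))) = Mul(Add(-330575, -99322), Add(407838, Add(-16, -318))) = Mul(-429897, Add(407838, -334)) = Mul(-429897, 407504) = -175184747088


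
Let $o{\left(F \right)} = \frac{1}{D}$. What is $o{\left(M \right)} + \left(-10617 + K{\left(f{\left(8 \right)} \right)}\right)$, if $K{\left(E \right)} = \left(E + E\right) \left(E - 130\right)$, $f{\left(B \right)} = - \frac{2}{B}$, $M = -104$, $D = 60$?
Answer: $- \frac{1266223}{120} \approx -10552.0$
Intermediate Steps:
$K{\left(E \right)} = 2 E \left(-130 + E\right)$
$o{\left(F \right)} = \frac{1}{60}$
$o{\left(M \right)} + \left(-10617 + K{\left(f{\left(8 \right)} \right)}\right) = \frac{1}{60} - \left(10617 - 2 \left(- \frac{2}{8}\right) \left(-130 - \frac{2}{8}\right)\right) = \frac{1}{60} - \left(10617 - 2 \left(\left(-2\right) \frac{1}{8}\right) \left(-130 - \frac{1}{4}\right)\right) = \frac{1}{60} - \left(10617 + \frac{-130 - \frac{1}{4}}{2}\right) = \frac{1}{60} - \left(10617 + \frac{1}{2} \left(- \frac{521}{4}\right)\right) = \frac{1}{60} + \left(-10617 + \frac{521}{8}\right) = \frac{1}{60} - \frac{84415}{8} = - \frac{1266223}{120}$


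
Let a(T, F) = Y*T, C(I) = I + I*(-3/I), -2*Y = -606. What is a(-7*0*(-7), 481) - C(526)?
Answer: -523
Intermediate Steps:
Y = 303 (Y = -½*(-606) = 303)
C(I) = -3 + I (C(I) = I - 3 = -3 + I)
a(T, F) = 303*T
a(-7*0*(-7), 481) - C(526) = 303*(-7*0*(-7)) - (-3 + 526) = 303*(0*(-7)) - 1*523 = 303*0 - 523 = 0 - 523 = -523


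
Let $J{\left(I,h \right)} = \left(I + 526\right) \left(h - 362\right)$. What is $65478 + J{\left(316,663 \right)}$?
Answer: $318920$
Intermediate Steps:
$J{\left(I,h \right)} = \left(-362 + h\right) \left(526 + I\right)$ ($J{\left(I,h \right)} = \left(526 + I\right) \left(-362 + h\right) = \left(-362 + h\right) \left(526 + I\right)$)
$65478 + J{\left(316,663 \right)} = 65478 + \left(-190412 - 114392 + 526 \cdot 663 + 316 \cdot 663\right) = 65478 + \left(-190412 - 114392 + 348738 + 209508\right) = 65478 + 253442 = 318920$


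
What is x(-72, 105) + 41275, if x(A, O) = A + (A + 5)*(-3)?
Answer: 41404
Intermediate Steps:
x(A, O) = -15 - 2*A (x(A, O) = A + (5 + A)*(-3) = A + (-15 - 3*A) = -15 - 2*A)
x(-72, 105) + 41275 = (-15 - 2*(-72)) + 41275 = (-15 + 144) + 41275 = 129 + 41275 = 41404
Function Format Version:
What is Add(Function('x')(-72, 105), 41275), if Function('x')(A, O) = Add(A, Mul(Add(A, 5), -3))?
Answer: 41404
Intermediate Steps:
Function('x')(A, O) = Add(-15, Mul(-2, A)) (Function('x')(A, O) = Add(A, Mul(Add(5, A), -3)) = Add(A, Add(-15, Mul(-3, A))) = Add(-15, Mul(-2, A)))
Add(Function('x')(-72, 105), 41275) = Add(Add(-15, Mul(-2, -72)), 41275) = Add(Add(-15, 144), 41275) = Add(129, 41275) = 41404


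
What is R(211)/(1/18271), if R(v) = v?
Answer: 3855181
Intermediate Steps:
R(211)/(1/18271) = 211/(1/18271) = 211*18271 = 3855181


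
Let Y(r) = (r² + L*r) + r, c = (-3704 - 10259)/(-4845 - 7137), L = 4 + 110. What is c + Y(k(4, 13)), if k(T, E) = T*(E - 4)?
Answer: 65148115/11982 ≈ 5437.2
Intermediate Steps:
L = 114
c = 13963/11982 (c = -13963/(-11982) = -13963*(-1/11982) = 13963/11982 ≈ 1.1653)
k(T, E) = T*(-4 + E)
Y(r) = r² + 115*r (Y(r) = (r² + 114*r) + r = r² + 115*r)
c + Y(k(4, 13)) = 13963/11982 + (4*(-4 + 13))*(115 + 4*(-4 + 13)) = 13963/11982 + (4*9)*(115 + 4*9) = 13963/11982 + 36*(115 + 36) = 13963/11982 + 36*151 = 13963/11982 + 5436 = 65148115/11982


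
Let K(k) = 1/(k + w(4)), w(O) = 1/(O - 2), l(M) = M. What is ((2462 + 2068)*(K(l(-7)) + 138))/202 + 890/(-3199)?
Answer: 12983188550/4200287 ≈ 3091.0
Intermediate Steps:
w(O) = 1/(-2 + O)
K(k) = 1/(½ + k) (K(k) = 1/(k + 1/(-2 + 4)) = 1/(k + 1/2) = 1/(k + ½) = 1/(½ + k))
((2462 + 2068)*(K(l(-7)) + 138))/202 + 890/(-3199) = ((2462 + 2068)*(2/(1 + 2*(-7)) + 138))/202 + 890/(-3199) = (4530*(2/(1 - 14) + 138))*(1/202) + 890*(-1/3199) = (4530*(2/(-13) + 138))*(1/202) - 890/3199 = (4530*(2*(-1/13) + 138))*(1/202) - 890/3199 = (4530*(-2/13 + 138))*(1/202) - 890/3199 = (4530*(1792/13))*(1/202) - 890/3199 = (8117760/13)*(1/202) - 890/3199 = 4058880/1313 - 890/3199 = 12983188550/4200287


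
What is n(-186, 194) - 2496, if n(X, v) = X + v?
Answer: -2488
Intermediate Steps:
n(-186, 194) - 2496 = (-186 + 194) - 2496 = 8 - 2496 = -2488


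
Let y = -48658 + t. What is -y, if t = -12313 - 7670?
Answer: 68641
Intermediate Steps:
t = -19983
y = -68641 (y = -48658 - 19983 = -68641)
-y = -1*(-68641) = 68641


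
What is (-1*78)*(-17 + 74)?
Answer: -4446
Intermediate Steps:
(-1*78)*(-17 + 74) = -78*57 = -4446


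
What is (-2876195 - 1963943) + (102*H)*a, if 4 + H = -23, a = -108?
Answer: -4542706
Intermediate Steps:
H = -27 (H = -4 - 23 = -27)
(-2876195 - 1963943) + (102*H)*a = (-2876195 - 1963943) + (102*(-27))*(-108) = -4840138 - 2754*(-108) = -4840138 + 297432 = -4542706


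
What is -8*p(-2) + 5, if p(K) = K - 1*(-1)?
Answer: 13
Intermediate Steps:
p(K) = 1 + K (p(K) = K + 1 = 1 + K)
-8*p(-2) + 5 = -8*(1 - 2) + 5 = -8*(-1) + 5 = 8 + 5 = 13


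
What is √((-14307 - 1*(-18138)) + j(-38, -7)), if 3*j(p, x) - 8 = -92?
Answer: √3803 ≈ 61.668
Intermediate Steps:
j(p, x) = -28 (j(p, x) = 8/3 + (⅓)*(-92) = 8/3 - 92/3 = -28)
√((-14307 - 1*(-18138)) + j(-38, -7)) = √((-14307 - 1*(-18138)) - 28) = √((-14307 + 18138) - 28) = √(3831 - 28) = √3803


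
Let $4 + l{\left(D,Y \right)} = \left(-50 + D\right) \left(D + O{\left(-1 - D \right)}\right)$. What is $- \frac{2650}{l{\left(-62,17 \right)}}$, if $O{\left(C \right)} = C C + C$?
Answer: $\frac{1325}{208322} \approx 0.0063603$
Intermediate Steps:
$O{\left(C \right)} = C + C^{2}$ ($O{\left(C \right)} = C^{2} + C = C + C^{2}$)
$l{\left(D,Y \right)} = -4 + \left(-50 + D\right) \left(D - D \left(-1 - D\right)\right)$ ($l{\left(D,Y \right)} = -4 + \left(-50 + D\right) \left(D + \left(-1 - D\right) \left(1 - \left(1 + D\right)\right)\right) = -4 + \left(-50 + D\right) \left(D + \left(-1 - D\right) \left(- D\right)\right) = -4 + \left(-50 + D\right) \left(D - D \left(-1 - D\right)\right)$)
$- \frac{2650}{l{\left(-62,17 \right)}} = - \frac{2650}{-4 + \left(-62\right)^{3} - -6200 - 48 \left(-62\right)^{2}} = - \frac{2650}{-4 - 238328 + 6200 - 184512} = - \frac{2650}{-416644} = \left(-2650\right) \left(- \frac{1}{416644}\right) = \frac{1325}{208322}$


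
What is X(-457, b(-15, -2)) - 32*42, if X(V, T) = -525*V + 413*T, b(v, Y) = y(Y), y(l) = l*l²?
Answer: 235277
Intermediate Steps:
y(l) = l³
b(v, Y) = Y³
X(-457, b(-15, -2)) - 32*42 = (-525*(-457) + 413*(-2)³) - 32*42 = (239925 + 413*(-8)) - 1*1344 = (239925 - 3304) - 1344 = 236621 - 1344 = 235277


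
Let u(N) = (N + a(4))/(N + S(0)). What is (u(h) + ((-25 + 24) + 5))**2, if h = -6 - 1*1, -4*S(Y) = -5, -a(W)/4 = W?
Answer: 64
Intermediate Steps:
a(W) = -4*W
S(Y) = 5/4 (S(Y) = -1/4*(-5) = 5/4)
h = -7 (h = -6 - 1 = -7)
u(N) = (-16 + N)/(5/4 + N) (u(N) = (N - 4*4)/(N + 5/4) = (N - 16)/(5/4 + N) = (-16 + N)/(5/4 + N))
(u(h) + ((-25 + 24) + 5))**2 = (4*(-16 - 7)/(5 + 4*(-7)) + ((-25 + 24) + 5))**2 = (4*(-23)/(5 - 28) + (-1 + 5))**2 = (4*(-23)/(-23) + 4)**2 = (4*(-1/23)*(-23) + 4)**2 = (4 + 4)**2 = 8**2 = 64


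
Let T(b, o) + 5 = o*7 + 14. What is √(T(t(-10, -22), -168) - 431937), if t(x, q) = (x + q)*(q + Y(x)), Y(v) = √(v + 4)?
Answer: 4*I*√27069 ≈ 658.11*I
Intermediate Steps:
Y(v) = √(4 + v)
t(x, q) = (q + x)*(q + √(4 + x)) (t(x, q) = (x + q)*(q + √(4 + x)) = (q + x)*(q + √(4 + x)))
T(b, o) = 9 + 7*o (T(b, o) = -5 + (o*7 + 14) = -5 + (7*o + 14) = -5 + (14 + 7*o) = 9 + 7*o)
√(T(t(-10, -22), -168) - 431937) = √((9 + 7*(-168)) - 431937) = √((9 - 1176) - 431937) = √(-1167 - 431937) = √(-433104) = 4*I*√27069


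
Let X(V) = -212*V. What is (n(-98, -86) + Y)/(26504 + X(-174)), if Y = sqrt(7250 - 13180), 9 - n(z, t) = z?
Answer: 107/63392 + I*sqrt(5930)/63392 ≈ 0.0016879 + 0.0012148*I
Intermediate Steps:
n(z, t) = 9 - z
Y = I*sqrt(5930) (Y = sqrt(-5930) = I*sqrt(5930) ≈ 77.006*I)
(n(-98, -86) + Y)/(26504 + X(-174)) = ((9 - 1*(-98)) + I*sqrt(5930))/(26504 - 212*(-174)) = ((9 + 98) + I*sqrt(5930))/(26504 + 36888) = (107 + I*sqrt(5930))/63392 = (107 + I*sqrt(5930))*(1/63392) = 107/63392 + I*sqrt(5930)/63392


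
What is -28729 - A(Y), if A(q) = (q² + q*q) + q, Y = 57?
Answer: -35284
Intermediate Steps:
A(q) = q + 2*q² (A(q) = (q² + q²) + q = 2*q² + q = q + 2*q²)
-28729 - A(Y) = -28729 - 57*(1 + 2*57) = -28729 - 57*(1 + 114) = -28729 - 57*115 = -28729 - 1*6555 = -28729 - 6555 = -35284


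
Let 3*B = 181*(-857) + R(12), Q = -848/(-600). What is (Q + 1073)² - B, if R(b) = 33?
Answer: 6784080061/5625 ≈ 1.2061e+6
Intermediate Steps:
Q = 106/75 (Q = -848*(-1/600) = 106/75 ≈ 1.4133)
B = -155084/3 (B = (181*(-857) + 33)/3 = (-155117 + 33)/3 = (⅓)*(-155084) = -155084/3 ≈ -51695.)
(Q + 1073)² - B = (106/75 + 1073)² - 1*(-155084/3) = (80581/75)² + 155084/3 = 6493297561/5625 + 155084/3 = 6784080061/5625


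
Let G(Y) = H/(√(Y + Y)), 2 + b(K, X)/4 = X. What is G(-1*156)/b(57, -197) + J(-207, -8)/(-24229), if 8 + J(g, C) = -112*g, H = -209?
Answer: -23176/24229 - 209*I*√78/124176 ≈ -0.95654 - 0.014865*I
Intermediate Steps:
b(K, X) = -8 + 4*X
G(Y) = -209*√2/(2*√Y) (G(Y) = -209/√(Y + Y) = -209*√2/(2*√Y))
J(g, C) = -8 - 112*g
G(-1*156)/b(57, -197) + J(-207, -8)/(-24229) = (-209*√2/(2*√(-1*156)))/(-8 + 4*(-197)) + (-8 - 112*(-207))/(-24229) = (-209*√2/(2*√(-156)))/(-8 - 788) + (-8 + 23184)*(-1/24229) = -209*√2*(-I*√39/78)/2/(-796) + 23176*(-1/24229) = (209*I*√78/156)*(-1/796) - 23176/24229 = -209*I*√78/124176 - 23176/24229 = -23176/24229 - 209*I*√78/124176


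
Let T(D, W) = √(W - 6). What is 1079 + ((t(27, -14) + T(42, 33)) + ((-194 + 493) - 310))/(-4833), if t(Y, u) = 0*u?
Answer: 5214818/4833 - √3/1611 ≈ 1079.0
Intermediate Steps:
t(Y, u) = 0
T(D, W) = √(-6 + W)
1079 + ((t(27, -14) + T(42, 33)) + ((-194 + 493) - 310))/(-4833) = 1079 + ((0 + √(-6 + 33)) + ((-194 + 493) - 310))/(-4833) = 1079 + ((0 + √27) + (299 - 310))*(-1/4833) = 1079 + ((0 + 3*√3) - 11)*(-1/4833) = 1079 + (3*√3 - 11)*(-1/4833) = 1079 + (-11 + 3*√3)*(-1/4833) = 1079 + (11/4833 - √3/1611) = 5214818/4833 - √3/1611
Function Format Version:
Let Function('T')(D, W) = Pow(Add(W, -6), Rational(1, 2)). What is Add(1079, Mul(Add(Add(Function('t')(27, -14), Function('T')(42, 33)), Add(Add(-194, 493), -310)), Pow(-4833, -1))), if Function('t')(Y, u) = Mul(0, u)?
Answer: Add(Rational(5214818, 4833), Mul(Rational(-1, 1611), Pow(3, Rational(1, 2)))) ≈ 1079.0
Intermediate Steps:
Function('t')(Y, u) = 0
Function('T')(D, W) = Pow(Add(-6, W), Rational(1, 2))
Add(1079, Mul(Add(Add(Function('t')(27, -14), Function('T')(42, 33)), Add(Add(-194, 493), -310)), Pow(-4833, -1))) = Add(1079, Mul(Add(Add(0, Pow(Add(-6, 33), Rational(1, 2))), Add(Add(-194, 493), -310)), Pow(-4833, -1))) = Add(1079, Mul(Add(Add(0, Pow(27, Rational(1, 2))), Add(299, -310)), Rational(-1, 4833))) = Add(1079, Mul(Add(Add(0, Mul(3, Pow(3, Rational(1, 2)))), -11), Rational(-1, 4833))) = Add(1079, Mul(Add(Mul(3, Pow(3, Rational(1, 2))), -11), Rational(-1, 4833))) = Add(1079, Mul(Add(-11, Mul(3, Pow(3, Rational(1, 2)))), Rational(-1, 4833))) = Add(1079, Add(Rational(11, 4833), Mul(Rational(-1, 1611), Pow(3, Rational(1, 2))))) = Add(Rational(5214818, 4833), Mul(Rational(-1, 1611), Pow(3, Rational(1, 2))))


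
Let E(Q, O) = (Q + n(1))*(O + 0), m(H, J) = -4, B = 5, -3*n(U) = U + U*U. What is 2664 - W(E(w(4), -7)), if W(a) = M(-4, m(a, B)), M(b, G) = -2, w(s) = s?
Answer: 2666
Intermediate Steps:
n(U) = -U/3 - U**2/3 (n(U) = -(U + U*U)/3 = -(U + U**2)/3 = -U/3 - U**2/3)
E(Q, O) = O*(-2/3 + Q) (E(Q, O) = (Q - 1/3*1*(1 + 1))*(O + 0) = (Q - 1/3*1*2)*O = (Q - 2/3)*O = (-2/3 + Q)*O = O*(-2/3 + Q))
W(a) = -2
2664 - W(E(w(4), -7)) = 2664 - 1*(-2) = 2664 + 2 = 2666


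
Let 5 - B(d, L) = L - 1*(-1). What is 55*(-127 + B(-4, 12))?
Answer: -7425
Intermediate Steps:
B(d, L) = 4 - L (B(d, L) = 5 - (L - 1*(-1)) = 5 - (L + 1) = 5 - (1 + L) = 5 + (-1 - L) = 4 - L)
55*(-127 + B(-4, 12)) = 55*(-127 + (4 - 1*12)) = 55*(-127 + (4 - 12)) = 55*(-127 - 8) = 55*(-135) = -7425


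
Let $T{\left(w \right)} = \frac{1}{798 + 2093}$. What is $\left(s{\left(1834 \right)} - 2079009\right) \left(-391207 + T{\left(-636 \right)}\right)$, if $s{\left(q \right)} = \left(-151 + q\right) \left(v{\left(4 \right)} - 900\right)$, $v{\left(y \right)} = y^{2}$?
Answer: $\frac{4033955963715516}{2891} \approx 1.3954 \cdot 10^{12}$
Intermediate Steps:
$T{\left(w \right)} = \frac{1}{2891}$
$s{\left(q \right)} = 133484 - 884 q$ ($s{\left(q \right)} = \left(-151 + q\right) \left(4^{2} - 900\right) = \left(-151 + q\right) \left(16 - 900\right) = \left(-151 + q\right) \left(-884\right) = 133484 - 884 q$)
$\left(s{\left(1834 \right)} - 2079009\right) \left(-391207 + T{\left(-636 \right)}\right) = \left(\left(133484 - 1621256\right) - 2079009\right) \left(-391207 + \frac{1}{2891}\right) = \left(\left(133484 - 1621256\right) - 2079009\right) \left(- \frac{1130979436}{2891}\right) = \left(-1487772 - 2079009\right) \left(- \frac{1130979436}{2891}\right) = \left(-3566781\right) \left(- \frac{1130979436}{2891}\right) = \frac{4033955963715516}{2891}$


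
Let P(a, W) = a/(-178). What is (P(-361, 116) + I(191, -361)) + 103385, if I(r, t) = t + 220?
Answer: 18377793/178 ≈ 1.0325e+5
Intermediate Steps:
P(a, W) = -a/178 (P(a, W) = a*(-1/178) = -a/178)
I(r, t) = 220 + t
(P(-361, 116) + I(191, -361)) + 103385 = (-1/178*(-361) + (220 - 361)) + 103385 = (361/178 - 141) + 103385 = -24737/178 + 103385 = 18377793/178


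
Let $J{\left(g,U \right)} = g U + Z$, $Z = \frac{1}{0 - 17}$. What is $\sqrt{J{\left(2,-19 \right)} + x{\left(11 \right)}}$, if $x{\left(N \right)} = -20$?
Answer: $\frac{i \sqrt{16779}}{17} \approx 7.6196 i$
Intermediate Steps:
$Z = - \frac{1}{17}$ ($Z = \frac{1}{-17} = - \frac{1}{17} \approx -0.058824$)
$J{\left(g,U \right)} = - \frac{1}{17} + U g$ ($J{\left(g,U \right)} = g U - \frac{1}{17} = U g - \frac{1}{17} = - \frac{1}{17} + U g$)
$\sqrt{J{\left(2,-19 \right)} + x{\left(11 \right)}} = \sqrt{\left(- \frac{1}{17} - 38\right) - 20} = \sqrt{- \frac{647}{17} - 20} = \sqrt{- \frac{987}{17}} = \frac{i \sqrt{16779}}{17}$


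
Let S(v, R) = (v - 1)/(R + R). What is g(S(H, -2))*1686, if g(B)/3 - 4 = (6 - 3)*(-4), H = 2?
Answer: -40464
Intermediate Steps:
S(v, R) = (-1 + v)/(2*R) (S(v, R) = (-1 + v)/((2*R)) = (-1 + v)*(1/(2*R)) = (-1 + v)/(2*R))
g(B) = -24 (g(B) = 12 + 3*((6 - 3)*(-4)) = 12 + 3*(3*(-4)) = 12 + 3*(-12) = 12 - 36 = -24)
g(S(H, -2))*1686 = -24*1686 = -40464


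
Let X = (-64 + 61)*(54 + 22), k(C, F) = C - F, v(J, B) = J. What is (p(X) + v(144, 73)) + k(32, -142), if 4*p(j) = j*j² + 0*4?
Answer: -2962770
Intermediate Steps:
X = -228 (X = -3*76 = -228)
p(j) = j³/4 (p(j) = (j*j² + 0*4)/4 = (j³ + 0)/4 = j³/4)
(p(X) + v(144, 73)) + k(32, -142) = ((¼)*(-228)³ + 144) + (32 - 1*(-142)) = ((¼)*(-11852352) + 144) + (32 + 142) = (-2963088 + 144) + 174 = -2962944 + 174 = -2962770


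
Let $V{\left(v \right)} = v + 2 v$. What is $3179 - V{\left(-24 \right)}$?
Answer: $3251$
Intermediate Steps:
$V{\left(v \right)} = 3 v$
$3179 - V{\left(-24 \right)} = 3179 - 3 \left(-24\right) = 3179 - -72 = 3179 + 72 = 3251$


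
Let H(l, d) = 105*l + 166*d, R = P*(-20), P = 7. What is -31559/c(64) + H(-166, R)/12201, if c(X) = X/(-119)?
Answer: 11265923/192 ≈ 58677.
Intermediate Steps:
c(X) = -X/119 (c(X) = X*(-1/119) = -X/119)
R = -140 (R = 7*(-20) = -140)
-31559/c(64) + H(-166, R)/12201 = -31559/((-1/119*64)) + (105*(-166) + 166*(-140))/12201 = -31559/(-64/119) + (-17430 - 23240)*(1/12201) = -31559*(-119/64) - 40670*1/12201 = 3755521/64 - 10/3 = 11265923/192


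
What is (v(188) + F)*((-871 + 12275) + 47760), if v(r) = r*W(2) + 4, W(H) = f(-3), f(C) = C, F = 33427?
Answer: 1944543188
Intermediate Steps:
W(H) = -3
v(r) = 4 - 3*r (v(r) = r*(-3) + 4 = -3*r + 4 = 4 - 3*r)
(v(188) + F)*((-871 + 12275) + 47760) = ((4 - 3*188) + 33427)*((-871 + 12275) + 47760) = ((4 - 564) + 33427)*(11404 + 47760) = (-560 + 33427)*59164 = 32867*59164 = 1944543188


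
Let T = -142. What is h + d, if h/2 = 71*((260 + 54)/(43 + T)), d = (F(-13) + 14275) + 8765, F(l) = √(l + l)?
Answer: 2236372/99 + I*√26 ≈ 22590.0 + 5.099*I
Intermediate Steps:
F(l) = √2*√l (F(l) = √(2*l) = √2*√l)
d = 23040 + I*√26 (d = (√2*√(-13) + 14275) + 8765 = (√2*(I*√13) + 14275) + 8765 = (I*√26 + 14275) + 8765 = (14275 + I*√26) + 8765 = 23040 + I*√26 ≈ 23040.0 + 5.099*I)
h = -44588/99 (h = 2*(71*((260 + 54)/(43 - 142))) = 2*(71*(314/(-99))) = 2*(71*(314*(-1/99))) = 2*(71*(-314/99)) = 2*(-22294/99) = -44588/99 ≈ -450.38)
h + d = -44588/99 + (23040 + I*√26) = 2236372/99 + I*√26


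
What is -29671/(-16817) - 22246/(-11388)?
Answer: 356002165/95755998 ≈ 3.7178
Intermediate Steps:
-29671/(-16817) - 22246/(-11388) = -29671*(-1/16817) - 22246*(-1/11388) = 29671/16817 + 11123/5694 = 356002165/95755998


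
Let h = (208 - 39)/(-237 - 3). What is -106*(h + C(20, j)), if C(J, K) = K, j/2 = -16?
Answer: 415997/120 ≈ 3466.6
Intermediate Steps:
j = -32 (j = 2*(-16) = -32)
h = -169/240 (h = 169/(-240) = 169*(-1/240) = -169/240 ≈ -0.70417)
-106*(h + C(20, j)) = -106*(-169/240 - 32) = -106*(-7849/240) = 415997/120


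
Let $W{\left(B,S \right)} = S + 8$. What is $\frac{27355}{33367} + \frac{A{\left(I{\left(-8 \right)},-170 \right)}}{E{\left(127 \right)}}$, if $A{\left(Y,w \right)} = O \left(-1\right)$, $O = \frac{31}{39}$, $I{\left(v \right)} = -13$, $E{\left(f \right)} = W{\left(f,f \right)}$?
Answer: $\frac{142989698}{175677255} \approx 0.81393$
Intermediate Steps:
$W{\left(B,S \right)} = 8 + S$
$E{\left(f \right)} = 8 + f$
$O = \frac{31}{39}$ ($O = 31 \cdot \frac{1}{39} = \frac{31}{39} \approx 0.79487$)
$A{\left(Y,w \right)} = - \frac{31}{39}$ ($A{\left(Y,w \right)} = \frac{31}{39} \left(-1\right) = - \frac{31}{39}$)
$\frac{27355}{33367} + \frac{A{\left(I{\left(-8 \right)},-170 \right)}}{E{\left(127 \right)}} = \frac{27355}{33367} - \frac{31}{39 \left(8 + 127\right)} = 27355 \cdot \frac{1}{33367} - \frac{31}{39 \cdot 135} = \frac{27355}{33367} - \frac{31}{5265} = \frac{142989698}{175677255}$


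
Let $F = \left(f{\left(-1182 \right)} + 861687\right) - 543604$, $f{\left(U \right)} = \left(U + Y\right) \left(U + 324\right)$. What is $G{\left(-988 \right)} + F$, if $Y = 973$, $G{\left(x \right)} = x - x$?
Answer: $497405$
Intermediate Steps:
$G{\left(x \right)} = 0$
$f{\left(U \right)} = \left(324 + U\right) \left(973 + U\right)$ ($f{\left(U \right)} = \left(U + 973\right) \left(U + 324\right) = \left(973 + U\right) \left(324 + U\right) = \left(324 + U\right) \left(973 + U\right)$)
$F = 497405$ ($F = \left(\left(315252 + \left(-1182\right)^{2} + 1297 \left(-1182\right)\right) + 861687\right) - 543604 = \left(\left(315252 + 1397124 - 1533054\right) + 861687\right) + \left(-627398 + 83794\right) = \left(179322 + 861687\right) - 543604 = 1041009 - 543604 = 497405$)
$G{\left(-988 \right)} + F = 0 + 497405 = 497405$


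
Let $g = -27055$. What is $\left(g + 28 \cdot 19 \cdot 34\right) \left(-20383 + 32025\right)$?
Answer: $-104393814$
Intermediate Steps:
$\left(g + 28 \cdot 19 \cdot 34\right) \left(-20383 + 32025\right) = \left(-27055 + 28 \cdot 19 \cdot 34\right) \left(-20383 + 32025\right) = \left(-27055 + 532 \cdot 34\right) 11642 = \left(-27055 + 18088\right) 11642 = \left(-8967\right) 11642 = -104393814$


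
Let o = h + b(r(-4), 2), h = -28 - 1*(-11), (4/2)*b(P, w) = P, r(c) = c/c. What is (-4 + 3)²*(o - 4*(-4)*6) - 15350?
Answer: -30541/2 ≈ -15271.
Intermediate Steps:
r(c) = 1
b(P, w) = P/2
h = -17 (h = -28 + 11 = -17)
o = -33/2 (o = -17 + (½)*1 = -17 + ½ = -33/2 ≈ -16.500)
(-4 + 3)²*(o - 4*(-4)*6) - 15350 = (-4 + 3)²*(-33/2 - 4*(-4)*6) - 15350 = (-1)²*(-33/2 + 16*6) - 15350 = 1*(-33/2 + 96) - 15350 = 1*(159/2) - 15350 = 159/2 - 15350 = -30541/2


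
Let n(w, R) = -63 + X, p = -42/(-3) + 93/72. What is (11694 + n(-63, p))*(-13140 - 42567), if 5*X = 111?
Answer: -3245824062/5 ≈ -6.4916e+8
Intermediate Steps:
X = 111/5 (X = (⅕)*111 = 111/5 ≈ 22.200)
p = 367/24 (p = -42*(-⅓) + 93*(1/72) = 14 + 31/24 = 367/24 ≈ 15.292)
n(w, R) = -204/5 (n(w, R) = -63 + 111/5 = -204/5)
(11694 + n(-63, p))*(-13140 - 42567) = (11694 - 204/5)*(-13140 - 42567) = (58266/5)*(-55707) = -3245824062/5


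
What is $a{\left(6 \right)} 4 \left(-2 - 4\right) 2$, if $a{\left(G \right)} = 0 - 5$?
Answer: $240$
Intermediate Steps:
$a{\left(G \right)} = -5$
$a{\left(6 \right)} 4 \left(-2 - 4\right) 2 = \left(-5\right) 4 \left(-2 - 4\right) 2 = - 20 \left(\left(-6\right) 2\right) = \left(-20\right) \left(-12\right) = 240$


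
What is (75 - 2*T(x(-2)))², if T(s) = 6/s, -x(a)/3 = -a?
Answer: 5929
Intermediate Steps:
x(a) = 3*a (x(a) = -(-3)*a = 3*a)
(75 - 2*T(x(-2)))² = (75 - 12/(3*(-2)))² = (75 - 12/(-6))² = (75 - 12*(-1)/6)² = (75 - 2*(-1))² = (75 + 2)² = 77² = 5929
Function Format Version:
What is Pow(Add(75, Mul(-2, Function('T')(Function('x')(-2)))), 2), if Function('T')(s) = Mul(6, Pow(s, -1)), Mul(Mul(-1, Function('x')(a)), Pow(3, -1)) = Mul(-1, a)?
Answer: 5929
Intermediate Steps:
Function('x')(a) = Mul(3, a) (Function('x')(a) = Mul(-3, Mul(-1, a)) = Mul(3, a))
Pow(Add(75, Mul(-2, Function('T')(Function('x')(-2)))), 2) = Pow(Add(75, Mul(-2, Mul(6, Pow(Mul(3, -2), -1)))), 2) = Pow(Add(75, Mul(-2, Mul(6, Pow(-6, -1)))), 2) = Pow(Add(75, Mul(-2, Mul(6, Rational(-1, 6)))), 2) = Pow(Add(75, Mul(-2, -1)), 2) = Pow(Add(75, 2), 2) = Pow(77, 2) = 5929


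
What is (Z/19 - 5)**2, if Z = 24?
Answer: 5041/361 ≈ 13.964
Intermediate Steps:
(Z/19 - 5)**2 = (24/19 - 5)**2 = (-71/19)**2 = 5041/361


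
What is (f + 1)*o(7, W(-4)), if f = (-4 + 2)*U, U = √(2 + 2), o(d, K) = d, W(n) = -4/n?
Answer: -21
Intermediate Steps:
U = 2 (U = √4 = 2)
f = -4 (f = (-4 + 2)*2 = -2*2 = -4)
(f + 1)*o(7, W(-4)) = (-4 + 1)*7 = -3*7 = -21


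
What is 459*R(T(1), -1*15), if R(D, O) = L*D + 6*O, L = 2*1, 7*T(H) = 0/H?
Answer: -41310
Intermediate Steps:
T(H) = 0 (T(H) = (0/H)/7 = (⅐)*0 = 0)
L = 2
R(D, O) = 2*D + 6*O
459*R(T(1), -1*15) = 459*(2*0 + 6*(-1*15)) = 459*(0 + 6*(-15)) = 459*(0 - 90) = 459*(-90) = -41310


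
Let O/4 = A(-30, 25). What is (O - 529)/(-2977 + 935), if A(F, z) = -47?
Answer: 717/2042 ≈ 0.35113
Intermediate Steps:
O = -188 (O = 4*(-47) = -188)
(O - 529)/(-2977 + 935) = (-188 - 529)/(-2977 + 935) = -717/(-2042) = -717*(-1/2042) = 717/2042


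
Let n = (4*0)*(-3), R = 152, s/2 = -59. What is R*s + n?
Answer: -17936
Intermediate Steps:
s = -118 (s = 2*(-59) = -118)
n = 0 (n = 0*(-3) = 0)
R*s + n = 152*(-118) + 0 = -17936 + 0 = -17936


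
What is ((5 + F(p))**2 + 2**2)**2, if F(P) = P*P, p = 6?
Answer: 2839225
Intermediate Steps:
F(P) = P**2
((5 + F(p))**2 + 2**2)**2 = ((5 + 6**2)**2 + 2**2)**2 = ((5 + 36)**2 + 4)**2 = (41**2 + 4)**2 = (1681 + 4)**2 = 1685**2 = 2839225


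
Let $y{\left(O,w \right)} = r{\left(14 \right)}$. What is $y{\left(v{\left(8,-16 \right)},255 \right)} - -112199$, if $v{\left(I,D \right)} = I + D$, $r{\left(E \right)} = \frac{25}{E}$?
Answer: $\frac{1570811}{14} \approx 1.122 \cdot 10^{5}$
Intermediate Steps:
$v{\left(I,D \right)} = D + I$
$y{\left(O,w \right)} = \frac{25}{14}$
$y{\left(v{\left(8,-16 \right)},255 \right)} - -112199 = \frac{25}{14} - -112199 = \frac{25}{14} + 112199 = \frac{1570811}{14}$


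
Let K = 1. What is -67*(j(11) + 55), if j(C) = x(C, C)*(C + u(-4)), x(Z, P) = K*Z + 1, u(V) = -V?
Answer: -15745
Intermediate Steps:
x(Z, P) = 1 + Z (x(Z, P) = 1*Z + 1 = Z + 1 = 1 + Z)
j(C) = (1 + C)*(4 + C) (j(C) = (1 + C)*(C - 1*(-4)) = (1 + C)*(C + 4) = (1 + C)*(4 + C))
-67*(j(11) + 55) = -67*((1 + 11)*(4 + 11) + 55) = -67*(12*15 + 55) = -67*(180 + 55) = -67*235 = -15745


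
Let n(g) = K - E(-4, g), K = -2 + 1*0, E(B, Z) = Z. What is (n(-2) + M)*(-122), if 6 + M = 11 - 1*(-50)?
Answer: -6710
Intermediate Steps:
M = 55 (M = -6 + (11 - 1*(-50)) = -6 + (11 + 50) = -6 + 61 = 55)
K = -2 (K = -2 + 0 = -2)
n(g) = -2 - g
(n(-2) + M)*(-122) = ((-2 - 1*(-2)) + 55)*(-122) = ((-2 + 2) + 55)*(-122) = (0 + 55)*(-122) = 55*(-122) = -6710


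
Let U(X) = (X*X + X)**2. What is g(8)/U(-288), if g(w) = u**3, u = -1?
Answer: -1/6832014336 ≈ -1.4637e-10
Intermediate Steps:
g(w) = -1 (g(w) = (-1)**3 = -1)
U(X) = (X + X**2)**2 (U(X) = (X**2 + X)**2 = (X + X**2)**2)
g(8)/U(-288) = -1/((-288)**2*(1 - 288)**2) = -1/(82944*(-287)**2) = -1/(82944*82369) = -1/6832014336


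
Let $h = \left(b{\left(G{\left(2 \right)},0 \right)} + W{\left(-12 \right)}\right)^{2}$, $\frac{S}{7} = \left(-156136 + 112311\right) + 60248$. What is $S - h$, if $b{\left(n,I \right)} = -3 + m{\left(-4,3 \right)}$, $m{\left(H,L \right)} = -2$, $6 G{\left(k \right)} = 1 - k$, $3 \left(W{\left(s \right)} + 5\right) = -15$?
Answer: $114736$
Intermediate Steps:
$W{\left(s \right)} = -10$ ($W{\left(s \right)} = -5 + \frac{1}{3} \left(-15\right) = -5 - 5 = -10$)
$G{\left(k \right)} = \frac{1}{6} - \frac{k}{6}$ ($G{\left(k \right)} = \frac{1 - k}{6} = \frac{1}{6} - \frac{k}{6}$)
$b{\left(n,I \right)} = -5$ ($b{\left(n,I \right)} = -3 - 2 = -5$)
$S = 114961$ ($S = 7 \left(\left(-156136 + 112311\right) + 60248\right) = 7 \left(-43825 + 60248\right) = 7 \cdot 16423 = 114961$)
$h = 225$ ($h = \left(-5 - 10\right)^{2} = \left(-15\right)^{2} = 225$)
$S - h = 114961 - 225 = 114736$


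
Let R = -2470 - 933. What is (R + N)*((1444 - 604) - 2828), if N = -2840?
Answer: 12411084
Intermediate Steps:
R = -3403
(R + N)*((1444 - 604) - 2828) = (-3403 - 2840)*((1444 - 604) - 2828) = -6243*(840 - 2828) = -6243*(-1988) = 12411084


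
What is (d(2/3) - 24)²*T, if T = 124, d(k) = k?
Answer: 607600/9 ≈ 67511.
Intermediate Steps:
(d(2/3) - 24)²*T = (2/3 - 24)²*124 = (2*(⅓) - 24)²*124 = (⅔ - 24)²*124 = (-70/3)²*124 = (4900/9)*124 = 607600/9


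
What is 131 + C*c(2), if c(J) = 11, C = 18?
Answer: 329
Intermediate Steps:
131 + C*c(2) = 131 + 18*11 = 131 + 198 = 329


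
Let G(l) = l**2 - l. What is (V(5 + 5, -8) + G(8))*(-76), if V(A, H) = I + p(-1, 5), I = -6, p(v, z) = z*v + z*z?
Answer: -5320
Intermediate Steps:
p(v, z) = z**2 + v*z (p(v, z) = v*z + z**2 = z**2 + v*z)
V(A, H) = 14 (V(A, H) = -6 + 5*(-1 + 5) = -6 + 5*4 = -6 + 20 = 14)
(V(5 + 5, -8) + G(8))*(-76) = (14 + 8*(-1 + 8))*(-76) = (14 + 8*7)*(-76) = (14 + 56)*(-76) = 70*(-76) = -5320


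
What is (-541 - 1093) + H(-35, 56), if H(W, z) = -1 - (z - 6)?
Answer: -1685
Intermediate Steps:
H(W, z) = 5 - z (H(W, z) = -1 - (-6 + z) = -1 + (6 - z) = 5 - z)
(-541 - 1093) + H(-35, 56) = (-541 - 1093) + (5 - 1*56) = -1634 + (5 - 56) = -1634 - 51 = -1685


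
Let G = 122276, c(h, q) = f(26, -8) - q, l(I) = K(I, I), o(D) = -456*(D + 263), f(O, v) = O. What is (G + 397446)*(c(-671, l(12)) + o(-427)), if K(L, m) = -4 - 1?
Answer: 38883001430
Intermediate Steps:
o(D) = -119928 - 456*D (o(D) = -456*(263 + D) = -119928 - 456*D)
K(L, m) = -5
l(I) = -5
c(h, q) = 26 - q
(G + 397446)*(c(-671, l(12)) + o(-427)) = (122276 + 397446)*((26 - 1*(-5)) + (-119928 - 456*(-427))) = 519722*((26 + 5) + (-119928 + 194712)) = 519722*(31 + 74784) = 519722*74815 = 38883001430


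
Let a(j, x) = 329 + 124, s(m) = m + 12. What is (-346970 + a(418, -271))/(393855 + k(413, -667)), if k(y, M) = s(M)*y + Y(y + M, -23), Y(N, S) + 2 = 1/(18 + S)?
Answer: -1732585/616689 ≈ -2.8095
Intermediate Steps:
s(m) = 12 + m
a(j, x) = 453
Y(N, S) = -2 + 1/(18 + S)
k(y, M) = -11/5 + y*(12 + M) (k(y, M) = (12 + M)*y + (-35 - 2*(-23))/(18 - 23) = y*(12 + M) + (-35 + 46)/(-5) = y*(12 + M) - ⅕*11 = y*(12 + M) - 11/5 = -11/5 + y*(12 + M))
(-346970 + a(418, -271))/(393855 + k(413, -667)) = (-346970 + 453)/(393855 + (-11/5 + 413*(12 - 667))) = -346517/(393855 + (-11/5 + 413*(-655))) = -346517/(393855 + (-11/5 - 270515)) = -346517/(393855 - 1352586/5) = -346517/616689/5 = -346517*5/616689 = -1732585/616689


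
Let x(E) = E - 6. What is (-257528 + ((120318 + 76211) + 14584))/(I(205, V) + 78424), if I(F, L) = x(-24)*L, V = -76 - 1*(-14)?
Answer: -46415/80284 ≈ -0.57814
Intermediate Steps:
x(E) = -6 + E
V = -62 (V = -76 + 14 = -62)
I(F, L) = -30*L (I(F, L) = (-6 - 24)*L = -30*L)
(-257528 + ((120318 + 76211) + 14584))/(I(205, V) + 78424) = (-257528 + ((120318 + 76211) + 14584))/(-30*(-62) + 78424) = (-257528 + (196529 + 14584))/(1860 + 78424) = (-257528 + 211113)/80284 = -46415*1/80284 = -46415/80284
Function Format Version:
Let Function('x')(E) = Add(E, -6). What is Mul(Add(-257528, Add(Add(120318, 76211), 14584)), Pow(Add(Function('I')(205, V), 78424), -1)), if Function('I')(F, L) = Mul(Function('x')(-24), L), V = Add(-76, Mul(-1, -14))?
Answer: Rational(-46415, 80284) ≈ -0.57814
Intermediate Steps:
Function('x')(E) = Add(-6, E)
V = -62 (V = Add(-76, 14) = -62)
Function('I')(F, L) = Mul(-30, L) (Function('I')(F, L) = Mul(Add(-6, -24), L) = Mul(-30, L))
Mul(Add(-257528, Add(Add(120318, 76211), 14584)), Pow(Add(Function('I')(205, V), 78424), -1)) = Mul(Add(-257528, Add(Add(120318, 76211), 14584)), Pow(Add(Mul(-30, -62), 78424), -1)) = Mul(Add(-257528, Add(196529, 14584)), Pow(Add(1860, 78424), -1)) = Mul(Add(-257528, 211113), Pow(80284, -1)) = Mul(-46415, Rational(1, 80284)) = Rational(-46415, 80284)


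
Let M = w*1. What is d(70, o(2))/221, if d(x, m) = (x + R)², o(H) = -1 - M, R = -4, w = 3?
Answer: 4356/221 ≈ 19.710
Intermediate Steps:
M = 3 (M = 3*1 = 3)
o(H) = -4 (o(H) = -1 - 1*3 = -1 - 3 = -4)
d(x, m) = (-4 + x)² (d(x, m) = (x - 4)² = (-4 + x)²)
d(70, o(2))/221 = (-4 + 70)²/221 = 66²*(1/221) = 4356*(1/221) = 4356/221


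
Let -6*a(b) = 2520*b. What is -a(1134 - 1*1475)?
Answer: -143220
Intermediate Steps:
a(b) = -420*b
-a(1134 - 1*1475) = -(-420)*(1134 - 1*1475) = -(-420)*(1134 - 1475) = -(-420)*(-341) = -1*143220 = -143220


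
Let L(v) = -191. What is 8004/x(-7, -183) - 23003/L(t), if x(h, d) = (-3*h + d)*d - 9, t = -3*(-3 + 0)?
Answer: 227756225/1886889 ≈ 120.70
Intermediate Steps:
t = 9 (t = -3*(-3) = 9)
x(h, d) = -9 + d*(d - 3*h) (x(h, d) = (d - 3*h)*d - 9 = d*(d - 3*h) - 9 = -9 + d*(d - 3*h))
8004/x(-7, -183) - 23003/L(t) = 8004/(-9 + (-183)**2 - 3*(-183)*(-7)) - 23003/(-191) = 8004/(-9 + 33489 - 3843) - 23003*(-1/191) = 8004/29637 + 23003/191 = 8004*(1/29637) + 23003/191 = 2668/9879 + 23003/191 = 227756225/1886889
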